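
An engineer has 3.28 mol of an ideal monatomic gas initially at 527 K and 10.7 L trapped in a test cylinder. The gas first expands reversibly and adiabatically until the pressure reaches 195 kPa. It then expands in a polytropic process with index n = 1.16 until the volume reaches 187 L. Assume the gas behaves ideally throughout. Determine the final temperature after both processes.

P₁ = nRT₁/V₁ = 3.28×8.314×527/10.7 = 1340 kPa.
Step 1 — Adiabatic: T₂/T₁ = (P₂/P₁)^((γ−1)/γ) ⇒ T₂ = 527×(0.145)^0.400 = 244 K; V₂ = 34.1 L.
ΔU = nCvΔT = 3.28×12.5×(244−527) = -11600 J.
Q = 0 for an adiabatic process, so W = −ΔU = 11600 J.
State after step 1: P = 195 kPa, V = 34.1 L, T = 244 K.
Step 2 — Polytropic n=1.16: T₂ = T₁(V₁/V₂)^(n−1) = 244×(0.182)^0.16 = 185 K; P₂ = P₁(V₁/V₂)^n = 27.0 kPa.
W = (P₁V₁−P₂V₂)/(n−1) = (195×34.1−27.0×187)/0.16 = 9900 J.
ΔU = nCvΔT = 3.28×12.5×(185−244) = -2380 J.
Q = ΔU + W = 7520 J.
Net over both steps: W = 21500 J, Q = 7520 J, ΔU = -14000 J.

185 K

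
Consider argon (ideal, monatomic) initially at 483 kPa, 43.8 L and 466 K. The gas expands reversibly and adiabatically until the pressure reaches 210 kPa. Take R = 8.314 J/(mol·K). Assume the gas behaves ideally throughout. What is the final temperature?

334 K

Adiabatic: T₂/T₁ = (P₂/P₁)^((γ−1)/γ) ⇒ T₂ = 466×(0.435)^0.400 = 334 K; V₂ = 72.2 L.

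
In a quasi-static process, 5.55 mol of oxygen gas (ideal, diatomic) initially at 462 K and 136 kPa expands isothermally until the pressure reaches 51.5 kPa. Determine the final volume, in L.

V₁ = nRT₁/P₁ = 5.55×8.314×462/136 = 157 L.
Isothermal: T stays 462 K; PV = const ⇒ V₂ = 414 L, P₂ = 51.5 kPa.

414 L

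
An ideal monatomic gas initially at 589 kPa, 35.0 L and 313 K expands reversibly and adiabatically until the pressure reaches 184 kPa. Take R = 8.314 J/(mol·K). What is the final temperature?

Adiabatic: T₂/T₁ = (P₂/P₁)^((γ−1)/γ) ⇒ T₂ = 313×(0.312)^0.400 = 197 K; V₂ = 70.3 L.

197 K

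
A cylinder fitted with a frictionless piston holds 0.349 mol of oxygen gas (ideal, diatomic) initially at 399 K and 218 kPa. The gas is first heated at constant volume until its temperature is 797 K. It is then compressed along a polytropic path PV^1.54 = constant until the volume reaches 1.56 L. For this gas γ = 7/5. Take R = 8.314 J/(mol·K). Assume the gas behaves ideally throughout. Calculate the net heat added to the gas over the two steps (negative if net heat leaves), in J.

4290 J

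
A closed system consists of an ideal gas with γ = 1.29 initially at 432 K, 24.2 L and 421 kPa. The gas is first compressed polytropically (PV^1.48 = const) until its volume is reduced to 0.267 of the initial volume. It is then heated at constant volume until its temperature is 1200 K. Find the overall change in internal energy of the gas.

62500 J

n = P₁V₁/(RT₁) = 421×24.2/(8.314×432) = 2.84 mol.
Step 1 — Polytropic n=1.48: T₂ = T₁(V₁/V₂)^(n−1) = 432×(3.75)^0.48 = 814 K; P₂ = P₁(V₁/V₂)^n = 2970 kPa.
W = (P₁V₁−P₂V₂)/(n−1) = (421×24.2−2970×6.46)/0.48 = -18800 J.
ΔU = nCvΔT = 2.84×28.7×(814−432) = 31100 J.
Q = ΔU + W = 12300 J.
State after step 1: P = 2970 kPa, V = 6.46 L, T = 814 K.
Step 2 — Isochoric: V stays 6.46 L; P/T = const ⇒ T₂ = 1200 K, P₂ = 4380 kPa.
W = 0 (no volume change).
ΔU = nCvΔT = 2.84×28.7×(1200−814) = 31400 J.
Q = ΔU = 31400 J.
Net over both steps: W = -18800 J, Q = 43700 J, ΔU = 62500 J.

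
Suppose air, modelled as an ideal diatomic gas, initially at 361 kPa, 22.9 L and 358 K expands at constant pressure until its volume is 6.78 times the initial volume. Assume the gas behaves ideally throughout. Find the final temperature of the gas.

2430 K

Isobaric: P stays 361 kPa; V/T = const ⇒ T₂ = 2430 K, V₂ = 155 L.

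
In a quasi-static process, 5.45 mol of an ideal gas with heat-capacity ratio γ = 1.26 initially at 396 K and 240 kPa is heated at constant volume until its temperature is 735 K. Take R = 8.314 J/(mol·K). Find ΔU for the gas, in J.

59100 J

V₁ = nRT₁/P₁ = 5.45×8.314×396/240 = 74.8 L.
Isochoric: V stays 74.8 L; P/T = const ⇒ T₂ = 735 K, P₂ = 445 kPa.
For an ideal gas ΔU = nCvΔT with Cv = R/(γ−1) = 32.0 J/(mol·K).
ΔU = 5.45×32.0×(735−396) = 59100 J.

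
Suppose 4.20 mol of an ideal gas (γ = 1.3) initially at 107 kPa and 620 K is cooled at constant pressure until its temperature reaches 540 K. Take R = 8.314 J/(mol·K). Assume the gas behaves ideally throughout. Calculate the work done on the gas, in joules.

2790 J

V₁ = nRT₁/P₁ = 4.20×8.314×620/107 = 202 L.
Isobaric: P stays 107 kPa; V/T = const ⇒ T₂ = 540 K, V₂ = 176 L.
W = PΔV = 107×(176−202) kPa·L = -2790 J.
Work done on the gas = −W_by = 2790 J.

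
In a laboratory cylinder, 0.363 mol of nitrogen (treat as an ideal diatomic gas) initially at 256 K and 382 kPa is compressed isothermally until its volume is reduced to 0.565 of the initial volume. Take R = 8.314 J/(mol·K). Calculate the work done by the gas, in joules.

V₁ = nRT₁/P₁ = 0.363×8.314×256/382 = 2.02 L.
Isothermal: T stays 256 K; PV = const ⇒ V₂ = 1.14 L, P₂ = 676 kPa.
W = nRT ln(V₂/V₁) = 0.363×8.314×256×ln(0.565) = -441 J.

-441 J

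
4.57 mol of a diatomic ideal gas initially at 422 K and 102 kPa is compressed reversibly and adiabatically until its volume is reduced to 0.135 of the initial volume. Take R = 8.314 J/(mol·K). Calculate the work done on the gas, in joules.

49200 J

V₁ = nRT₁/P₁ = 4.57×8.314×422/102 = 157 L.
Adiabatic: TV^(γ−1) = const ⇒ T₂ = 422×(7.41)^0.400 = 940 K; PV^γ = const ⇒ P₂ = 1680 kPa.
ΔU = nCvΔT = 4.57×20.8×(940−422) = 49200 J.
Q = 0 for an adiabatic process, so W = −ΔU = -49200 J.
Work done on the gas = −W_by = 49200 J.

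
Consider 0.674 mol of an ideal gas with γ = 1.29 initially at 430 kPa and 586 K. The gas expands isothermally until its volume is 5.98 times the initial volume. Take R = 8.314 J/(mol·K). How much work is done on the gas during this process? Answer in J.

V₁ = nRT₁/P₁ = 0.674×8.314×586/430 = 7.64 L.
Isothermal: T stays 586 K; PV = const ⇒ V₂ = 45.7 L, P₂ = 71.9 kPa.
W = nRT ln(V₂/V₁) = 0.674×8.314×586×ln(5.98) = 5870 J.
Work done on the gas = −W_by = -5870 J.

-5870 J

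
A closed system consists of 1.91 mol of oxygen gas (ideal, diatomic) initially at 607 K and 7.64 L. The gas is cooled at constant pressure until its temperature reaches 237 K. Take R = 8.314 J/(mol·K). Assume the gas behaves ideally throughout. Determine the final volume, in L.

P₁ = nRT₁/V₁ = 1.91×8.314×607/7.64 = 1260 kPa.
Isobaric: P stays 1260 kPa; V/T = const ⇒ T₂ = 237 K, V₂ = 2.98 L.

2.98 L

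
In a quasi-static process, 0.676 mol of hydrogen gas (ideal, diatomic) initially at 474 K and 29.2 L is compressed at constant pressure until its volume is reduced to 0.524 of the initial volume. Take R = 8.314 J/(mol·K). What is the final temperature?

248 K

P₁ = nRT₁/V₁ = 0.676×8.314×474/29.2 = 91.2 kPa.
Isobaric: P stays 91.2 kPa; V/T = const ⇒ T₂ = 248 K, V₂ = 15.3 L.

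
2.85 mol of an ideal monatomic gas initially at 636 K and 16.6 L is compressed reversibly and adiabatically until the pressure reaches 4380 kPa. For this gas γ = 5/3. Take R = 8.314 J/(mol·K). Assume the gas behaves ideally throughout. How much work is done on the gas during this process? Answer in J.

P₁ = nRT₁/V₁ = 2.85×8.314×636/16.6 = 908 kPa.
Adiabatic: T₂/T₁ = (P₂/P₁)^((γ−1)/γ) ⇒ T₂ = 636×(4.82)^0.400 = 1190 K; V₂ = 6.46 L.
ΔU = nCvΔT = 2.85×12.5×(1190−636) = 19800 J.
Q = 0 for an adiabatic process, so W = −ΔU = -19800 J.
Work done on the gas = −W_by = 19800 J.

19800 J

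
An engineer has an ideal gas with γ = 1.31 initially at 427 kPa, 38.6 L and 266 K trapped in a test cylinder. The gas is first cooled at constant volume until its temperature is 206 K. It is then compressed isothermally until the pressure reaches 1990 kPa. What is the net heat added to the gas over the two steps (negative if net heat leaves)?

n = P₁V₁/(RT₁) = 427×38.6/(8.314×266) = 7.45 mol.
Step 1 — Isochoric: V stays 38.6 L; P/T = const ⇒ T₂ = 206 K, P₂ = 331 kPa.
W = 0 (no volume change).
ΔU = nCvΔT = 7.45×26.8×(206−266) = -12000 J.
Q = ΔU = -12000 J.
State after step 1: P = 331 kPa, V = 38.6 L, T = 206 K.
Step 2 — Isothermal: T stays 206 K; PV = const ⇒ V₂ = 6.41 L, P₂ = 1990 kPa.
ΔU = 0 (ideal gas, T constant).
W = nRT ln(V₂/V₁) = 7.45×8.314×206×ln(0.166) = -22900 J.
Q = ΔU + W = -22900 J.
Net over both steps: W = -22900 J, Q = -34900 J, ΔU = -12000 J.

-34900 J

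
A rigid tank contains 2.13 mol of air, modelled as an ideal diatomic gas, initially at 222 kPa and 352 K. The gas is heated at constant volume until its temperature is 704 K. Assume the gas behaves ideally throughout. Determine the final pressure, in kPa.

444 kPa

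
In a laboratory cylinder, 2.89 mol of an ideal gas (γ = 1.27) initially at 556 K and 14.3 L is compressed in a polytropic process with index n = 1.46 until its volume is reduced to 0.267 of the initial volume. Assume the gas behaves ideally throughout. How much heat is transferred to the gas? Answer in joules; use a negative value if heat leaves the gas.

17100 J

P₁ = nRT₁/V₁ = 2.89×8.314×556/14.3 = 934 kPa.
Polytropic n=1.46: T₂ = T₁(V₁/V₂)^(n−1) = 556×(3.75)^0.46 = 1020 K; P₂ = P₁(V₁/V₂)^n = 6420 kPa.
W = (P₁V₁−P₂V₂)/(n−1) = (934×14.3−6420×3.82)/0.46 = -24300 J.
ΔU = nCvΔT = 2.89×30.8×(1020−556) = 41400 J.
Q = ΔU + W = 17100 J.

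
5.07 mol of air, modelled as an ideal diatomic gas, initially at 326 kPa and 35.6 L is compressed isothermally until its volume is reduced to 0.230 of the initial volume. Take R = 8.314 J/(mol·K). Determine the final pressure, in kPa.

1420 kPa

T₁ = P₁V₁/(nR) = 326×35.6/(5.07×8.314) = 275 K.
Isothermal: T stays 275 K; PV = const ⇒ V₂ = 8.19 L, P₂ = 1420 kPa.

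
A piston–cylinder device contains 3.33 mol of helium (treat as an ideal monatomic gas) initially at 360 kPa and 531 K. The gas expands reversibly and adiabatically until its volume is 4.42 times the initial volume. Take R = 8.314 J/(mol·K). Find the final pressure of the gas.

V₁ = nRT₁/P₁ = 3.33×8.314×531/360 = 40.8 L.
Adiabatic: TV^(γ−1) = const ⇒ T₂ = 531×(0.226)^0.667 = 197 K; PV^γ = const ⇒ P₂ = 30.2 kPa.

30.2 kPa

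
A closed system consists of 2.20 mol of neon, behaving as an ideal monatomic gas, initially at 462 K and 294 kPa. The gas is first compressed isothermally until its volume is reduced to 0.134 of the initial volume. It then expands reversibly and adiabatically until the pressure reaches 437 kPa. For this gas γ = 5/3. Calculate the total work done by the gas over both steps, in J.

V₁ = nRT₁/P₁ = 2.20×8.314×462/294 = 28.7 L.
Step 1 — Isothermal: T stays 462 K; PV = const ⇒ V₂ = 3.85 L, P₂ = 2190 kPa.
ΔU = 0 (ideal gas, T constant).
W = nRT ln(V₂/V₁) = 2.20×8.314×462×ln(0.134) = -17000 J.
Q = ΔU + W = -17000 J.
State after step 1: P = 2190 kPa, V = 3.85 L, T = 462 K.
Step 2 — Adiabatic: T₂/T₁ = (P₂/P₁)^((γ−1)/γ) ⇒ T₂ = 462×(0.199)^0.400 = 242 K; V₂ = 10.1 L.
ΔU = nCvΔT = 2.20×12.5×(242−462) = -6030 J.
Q = 0 for an adiabatic process, so W = −ΔU = 6030 J.
Net over both steps: W = -11000 J, Q = -17000 J, ΔU = -6030 J.

-11000 J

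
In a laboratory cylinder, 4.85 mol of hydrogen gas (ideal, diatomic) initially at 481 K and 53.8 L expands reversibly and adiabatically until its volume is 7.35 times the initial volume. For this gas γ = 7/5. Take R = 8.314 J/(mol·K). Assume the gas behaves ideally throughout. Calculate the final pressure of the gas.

22.1 kPa

P₁ = nRT₁/V₁ = 4.85×8.314×481/53.8 = 361 kPa.
Adiabatic: TV^(γ−1) = const ⇒ T₂ = 481×(0.136)^0.400 = 217 K; PV^γ = const ⇒ P₂ = 22.1 kPa.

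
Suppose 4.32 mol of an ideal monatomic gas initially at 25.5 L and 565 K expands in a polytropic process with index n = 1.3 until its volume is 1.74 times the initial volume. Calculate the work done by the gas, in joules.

10400 J

P₁ = nRT₁/V₁ = 4.32×8.314×565/25.5 = 796 kPa.
Polytropic n=1.3: T₂ = T₁(V₁/V₂)^(n−1) = 565×(0.575)^0.30 = 479 K; P₂ = P₁(V₁/V₂)^n = 387 kPa.
W = (P₁V₁−P₂V₂)/(n−1) = (796×25.5−387×44.4)/0.30 = 10400 J.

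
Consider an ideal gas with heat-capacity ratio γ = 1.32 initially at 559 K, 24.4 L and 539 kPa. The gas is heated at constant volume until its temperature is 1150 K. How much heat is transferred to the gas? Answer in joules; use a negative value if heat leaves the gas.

n = P₁V₁/(RT₁) = 539×24.4/(8.314×559) = 2.83 mol.
Isochoric: V stays 24.4 L; P/T = const ⇒ T₂ = 1150 K, P₂ = 1110 kPa.
W = 0 (no volume change).
ΔU = nCvΔT = 2.83×26.0×(1150−559) = 43500 J.
Q = ΔU = 43500 J.

43500 J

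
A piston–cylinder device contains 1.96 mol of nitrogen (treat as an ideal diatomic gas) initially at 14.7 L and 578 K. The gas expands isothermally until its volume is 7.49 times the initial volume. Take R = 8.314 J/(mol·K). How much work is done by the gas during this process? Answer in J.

19000 J

P₁ = nRT₁/V₁ = 1.96×8.314×578/14.7 = 641 kPa.
Isothermal: T stays 578 K; PV = const ⇒ V₂ = 110 L, P₂ = 85.5 kPa.
W = nRT ln(V₂/V₁) = 1.96×8.314×578×ln(7.49) = 19000 J.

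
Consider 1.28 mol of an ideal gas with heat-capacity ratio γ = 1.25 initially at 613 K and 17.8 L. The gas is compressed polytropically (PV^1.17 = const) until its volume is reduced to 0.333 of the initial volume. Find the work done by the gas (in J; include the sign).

-7890 J

P₁ = nRT₁/V₁ = 1.28×8.314×613/17.8 = 366 kPa.
Polytropic n=1.17: T₂ = T₁(V₁/V₂)^(n−1) = 613×(3.00)^0.17 = 739 K; P₂ = P₁(V₁/V₂)^n = 1330 kPa.
W = (P₁V₁−P₂V₂)/(n−1) = (366×17.8−1330×5.93)/0.17 = -7890 J.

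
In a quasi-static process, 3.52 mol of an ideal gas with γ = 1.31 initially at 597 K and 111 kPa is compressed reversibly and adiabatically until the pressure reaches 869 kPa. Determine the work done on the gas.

35400 J

V₁ = nRT₁/P₁ = 3.52×8.314×597/111 = 157 L.
Adiabatic: T₂/T₁ = (P₂/P₁)^((γ−1)/γ) ⇒ T₂ = 597×(7.83)^0.237 = 972 K; V₂ = 32.7 L.
ΔU = nCvΔT = 3.52×26.8×(972−597) = 35400 J.
Q = 0 for an adiabatic process, so W = −ΔU = -35400 J.
Work done on the gas = −W_by = 35400 J.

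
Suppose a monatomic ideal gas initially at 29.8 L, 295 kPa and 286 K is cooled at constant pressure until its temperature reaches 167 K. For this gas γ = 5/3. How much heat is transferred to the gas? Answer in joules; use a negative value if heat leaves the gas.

-9140 J

n = P₁V₁/(RT₁) = 295×29.8/(8.314×286) = 3.70 mol.
Isobaric: P stays 295 kPa; V/T = const ⇒ T₂ = 167 K, V₂ = 17.4 L.
W = PΔV = 295×(17.4−29.8) kPa·L = -3660 J.
ΔU = nCvΔT = 3.70×12.5×(167−286) = -5490 J.
Q = ΔU + W = nCpΔT = -9140 J.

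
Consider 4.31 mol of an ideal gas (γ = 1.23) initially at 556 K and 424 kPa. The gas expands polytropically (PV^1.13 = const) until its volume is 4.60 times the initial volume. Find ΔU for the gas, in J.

-15600 J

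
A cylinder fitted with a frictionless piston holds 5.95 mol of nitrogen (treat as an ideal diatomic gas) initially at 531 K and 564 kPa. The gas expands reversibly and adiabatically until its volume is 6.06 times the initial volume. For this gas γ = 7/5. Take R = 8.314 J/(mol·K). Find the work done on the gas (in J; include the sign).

-33700 J

V₁ = nRT₁/P₁ = 5.95×8.314×531/564 = 46.6 L.
Adiabatic: TV^(γ−1) = const ⇒ T₂ = 531×(0.165)^0.400 = 258 K; PV^γ = const ⇒ P₂ = 45.3 kPa.
ΔU = nCvΔT = 5.95×20.8×(258−531) = -33700 J.
Q = 0 for an adiabatic process, so W = −ΔU = 33700 J.
Work done on the gas = −W_by = -33700 J.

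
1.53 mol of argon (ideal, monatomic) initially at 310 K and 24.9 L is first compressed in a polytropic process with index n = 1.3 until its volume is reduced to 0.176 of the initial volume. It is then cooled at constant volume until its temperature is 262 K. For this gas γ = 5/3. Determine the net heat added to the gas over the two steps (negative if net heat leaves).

-9910 J

P₁ = nRT₁/V₁ = 1.53×8.314×310/24.9 = 158 kPa.
Step 1 — Polytropic n=1.3: T₂ = T₁(V₁/V₂)^(n−1) = 310×(5.68)^0.30 = 522 K; P₂ = P₁(V₁/V₂)^n = 1520 kPa.
W = (P₁V₁−P₂V₂)/(n−1) = (158×24.9−1520×4.38)/0.30 = -8990 J.
ΔU = nCvΔT = 1.53×12.5×(522−310) = 4050 J.
Q = ΔU + W = -4950 J.
State after step 1: P = 1520 kPa, V = 4.38 L, T = 522 K.
Step 2 — Isochoric: V stays 4.38 L; P/T = const ⇒ T₂ = 262 K, P₂ = 760 kPa.
W = 0 (no volume change).
ΔU = nCvΔT = 1.53×12.5×(262−522) = -4960 J.
Q = ΔU = -4960 J.
Net over both steps: W = -8990 J, Q = -9910 J, ΔU = -916 J.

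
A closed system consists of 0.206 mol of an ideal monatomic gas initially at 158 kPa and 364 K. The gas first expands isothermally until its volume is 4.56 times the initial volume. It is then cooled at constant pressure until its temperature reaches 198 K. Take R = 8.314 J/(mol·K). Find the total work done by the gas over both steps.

662 J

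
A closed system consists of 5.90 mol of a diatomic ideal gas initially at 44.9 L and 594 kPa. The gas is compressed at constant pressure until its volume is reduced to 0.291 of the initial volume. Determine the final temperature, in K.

T₁ = P₁V₁/(nR) = 594×44.9/(5.90×8.314) = 544 K.
Isobaric: P stays 594 kPa; V/T = const ⇒ T₂ = 158 K, V₂ = 13.1 L.

158 K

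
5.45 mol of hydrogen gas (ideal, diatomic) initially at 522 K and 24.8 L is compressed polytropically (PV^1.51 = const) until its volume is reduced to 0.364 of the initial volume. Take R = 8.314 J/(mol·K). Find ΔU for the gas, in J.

39900 J

P₁ = nRT₁/V₁ = 5.45×8.314×522/24.8 = 954 kPa.
Polytropic n=1.51: T₂ = T₁(V₁/V₂)^(n−1) = 522×(2.75)^0.51 = 874 K; P₂ = P₁(V₁/V₂)^n = 4390 kPa.
For an ideal gas ΔU = nCvΔT with Cv = (5/2)R = 20.8 J/(mol·K).
ΔU = 5.45×20.8×(874−522) = 39900 J.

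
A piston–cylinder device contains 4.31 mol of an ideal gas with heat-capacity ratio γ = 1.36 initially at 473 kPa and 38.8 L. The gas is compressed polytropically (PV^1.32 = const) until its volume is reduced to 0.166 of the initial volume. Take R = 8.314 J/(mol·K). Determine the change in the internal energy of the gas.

39600 J

T₁ = P₁V₁/(nR) = 473×38.8/(4.31×8.314) = 512 K.
Polytropic n=1.32: T₂ = T₁(V₁/V₂)^(n−1) = 512×(6.02)^0.32 = 910 K; P₂ = P₁(V₁/V₂)^n = 5060 kPa.
For an ideal gas ΔU = nCvΔT with Cv = R/(γ−1) = 23.1 J/(mol·K).
ΔU = 4.31×23.1×(910−512) = 39600 J.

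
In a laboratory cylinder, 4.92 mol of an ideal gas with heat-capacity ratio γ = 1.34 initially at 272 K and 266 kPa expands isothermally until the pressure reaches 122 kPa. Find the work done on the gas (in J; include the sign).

V₁ = nRT₁/P₁ = 4.92×8.314×272/266 = 41.8 L.
Isothermal: T stays 272 K; PV = const ⇒ V₂ = 91.2 L, P₂ = 122 kPa.
W = nRT ln(V₂/V₁) = 4.92×8.314×272×ln(2.18) = 8670 J.
Work done on the gas = −W_by = -8670 J.

-8670 J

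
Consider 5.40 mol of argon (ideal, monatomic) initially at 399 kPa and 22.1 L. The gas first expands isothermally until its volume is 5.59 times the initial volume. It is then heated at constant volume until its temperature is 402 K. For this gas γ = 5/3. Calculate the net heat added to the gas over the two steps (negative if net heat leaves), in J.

29000 J

T₁ = P₁V₁/(nR) = 399×22.1/(5.40×8.314) = 196 K.
Step 1 — Isothermal: T stays 196 K; PV = const ⇒ V₂ = 124 L, P₂ = 71.4 kPa.
ΔU = 0 (ideal gas, T constant).
W = nRT ln(V₂/V₁) = 5.40×8.314×196×ln(5.59) = 15200 J.
Q = ΔU + W = 15200 J.
State after step 1: P = 71.4 kPa, V = 124 L, T = 196 K.
Step 2 — Isochoric: V stays 124 L; P/T = const ⇒ T₂ = 402 K, P₂ = 146 kPa.
W = 0 (no volume change).
ΔU = nCvΔT = 5.40×12.5×(402−196) = 13800 J.
Q = ΔU = 13800 J.
Net over both steps: W = 15200 J, Q = 29000 J, ΔU = 13800 J.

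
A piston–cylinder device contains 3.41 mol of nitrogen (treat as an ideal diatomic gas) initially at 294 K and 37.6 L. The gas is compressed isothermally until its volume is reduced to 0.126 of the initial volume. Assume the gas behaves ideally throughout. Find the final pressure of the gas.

1760 kPa

P₁ = nRT₁/V₁ = 3.41×8.314×294/37.6 = 222 kPa.
Isothermal: T stays 294 K; PV = const ⇒ V₂ = 4.74 L, P₂ = 1760 kPa.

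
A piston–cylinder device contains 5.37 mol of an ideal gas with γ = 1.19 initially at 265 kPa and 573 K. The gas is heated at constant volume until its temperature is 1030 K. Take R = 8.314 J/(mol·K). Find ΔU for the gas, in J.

107000 J

V₁ = nRT₁/P₁ = 5.37×8.314×573/265 = 96.5 L.
Isochoric: V stays 96.5 L; P/T = const ⇒ T₂ = 1030 K, P₂ = 476 kPa.
For an ideal gas ΔU = nCvΔT with Cv = R/(γ−1) = 43.8 J/(mol·K).
ΔU = 5.37×43.8×(1030−573) = 107000 J.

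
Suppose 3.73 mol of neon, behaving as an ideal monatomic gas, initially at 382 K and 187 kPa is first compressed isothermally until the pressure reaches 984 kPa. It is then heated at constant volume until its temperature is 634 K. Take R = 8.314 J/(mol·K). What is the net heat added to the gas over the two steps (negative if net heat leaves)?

V₁ = nRT₁/P₁ = 3.73×8.314×382/187 = 63.3 L.
Step 1 — Isothermal: T stays 382 K; PV = const ⇒ V₂ = 12.0 L, P₂ = 984 kPa.
ΔU = 0 (ideal gas, T constant).
W = nRT ln(V₂/V₁) = 3.73×8.314×382×ln(0.190) = -19700 J.
Q = ΔU + W = -19700 J.
State after step 1: P = 984 kPa, V = 12.0 L, T = 382 K.
Step 2 — Isochoric: V stays 12.0 L; P/T = const ⇒ T₂ = 634 K, P₂ = 1630 kPa.
W = 0 (no volume change).
ΔU = nCvΔT = 3.73×12.5×(634−382) = 11700 J.
Q = ΔU = 11700 J.
Net over both steps: W = -19700 J, Q = -7950 J, ΔU = 11700 J.

-7950 J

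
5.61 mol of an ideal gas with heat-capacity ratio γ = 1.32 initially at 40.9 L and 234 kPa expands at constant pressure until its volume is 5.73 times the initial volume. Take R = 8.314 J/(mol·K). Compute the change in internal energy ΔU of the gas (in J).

141000 J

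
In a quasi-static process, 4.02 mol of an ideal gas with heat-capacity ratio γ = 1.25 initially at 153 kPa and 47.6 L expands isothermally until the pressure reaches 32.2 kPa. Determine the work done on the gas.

T₁ = P₁V₁/(nR) = 153×47.6/(4.02×8.314) = 218 K.
Isothermal: T stays 218 K; PV = const ⇒ V₂ = 226 L, P₂ = 32.2 kPa.
W = nRT ln(V₂/V₁) = 4.02×8.314×218×ln(4.75) = 11400 J.
Work done on the gas = −W_by = -11400 J.

-11400 J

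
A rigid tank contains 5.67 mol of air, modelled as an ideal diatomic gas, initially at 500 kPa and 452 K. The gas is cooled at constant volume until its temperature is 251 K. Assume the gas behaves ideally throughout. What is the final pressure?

278 kPa

V₁ = nRT₁/P₁ = 5.67×8.314×452/500 = 42.6 L.
Isochoric: V stays 42.6 L; P/T = const ⇒ T₂ = 251 K, P₂ = 278 kPa.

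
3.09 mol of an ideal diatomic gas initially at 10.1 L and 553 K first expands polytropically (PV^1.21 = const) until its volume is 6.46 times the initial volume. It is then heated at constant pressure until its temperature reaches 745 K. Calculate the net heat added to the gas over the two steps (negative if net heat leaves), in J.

P₁ = nRT₁/V₁ = 3.09×8.314×553/10.1 = 1410 kPa.
Step 1 — Polytropic n=1.21: T₂ = T₁(V₁/V₂)^(n−1) = 553×(0.155)^0.21 = 374 K; P₂ = P₁(V₁/V₂)^n = 147 kPa.
W = (P₁V₁−P₂V₂)/(n−1) = (1410×10.1−147×65.2)/0.21 = 21900 J.
ΔU = nCvΔT = 3.09×20.8×(374−553) = -11500 J.
Q = ΔU + W = 10400 J.
State after step 1: P = 147 kPa, V = 65.2 L, T = 374 K.
Step 2 — Isobaric: P stays 147 kPa; V/T = const ⇒ T₂ = 745 K, V₂ = 130 L.
W = PΔV = 147×(130−65.2) kPa·L = 9540 J.
ΔU = nCvΔT = 3.09×20.8×(745−374) = 23800 J.
Q = ΔU + W = nCpΔT = 33400 J.
Net over both steps: W = 31500 J, Q = 43800 J, ΔU = 12300 J.

43800 J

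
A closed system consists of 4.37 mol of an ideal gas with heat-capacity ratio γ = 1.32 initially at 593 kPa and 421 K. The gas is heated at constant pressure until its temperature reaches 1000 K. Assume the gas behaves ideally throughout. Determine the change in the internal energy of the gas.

V₁ = nRT₁/P₁ = 4.37×8.314×421/593 = 25.8 L.
Isobaric: P stays 593 kPa; V/T = const ⇒ T₂ = 1000 K, V₂ = 61.3 L.
For an ideal gas ΔU = nCvΔT with Cv = R/(γ−1) = 26.0 J/(mol·K).
ΔU = 4.37×26.0×(1000−421) = 65700 J.

65700 J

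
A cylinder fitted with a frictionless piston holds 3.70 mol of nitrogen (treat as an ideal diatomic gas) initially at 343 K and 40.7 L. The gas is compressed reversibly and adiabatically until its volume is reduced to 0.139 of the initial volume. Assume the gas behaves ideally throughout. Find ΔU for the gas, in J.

31700 J

P₁ = nRT₁/V₁ = 3.70×8.314×343/40.7 = 259 kPa.
Adiabatic: TV^(γ−1) = const ⇒ T₂ = 343×(7.19)^0.400 = 755 K; PV^γ = const ⇒ P₂ = 4110 kPa.
For an ideal gas ΔU = nCvΔT with Cv = (5/2)R = 20.8 J/(mol·K).
ΔU = 3.70×20.8×(755−343) = 31700 J.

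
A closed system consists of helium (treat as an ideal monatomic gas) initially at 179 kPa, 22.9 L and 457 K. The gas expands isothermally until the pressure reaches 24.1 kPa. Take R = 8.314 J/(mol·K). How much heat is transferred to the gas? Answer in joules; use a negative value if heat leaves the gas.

8220 J

n = P₁V₁/(RT₁) = 179×22.9/(8.314×457) = 1.08 mol.
Isothermal: T stays 457 K; PV = const ⇒ V₂ = 170 L, P₂ = 24.1 kPa.
ΔU = 0 (ideal gas, T constant).
W = nRT ln(V₂/V₁) = 1.08×8.314×457×ln(7.43) = 8220 J.
Q = ΔU + W = 8220 J.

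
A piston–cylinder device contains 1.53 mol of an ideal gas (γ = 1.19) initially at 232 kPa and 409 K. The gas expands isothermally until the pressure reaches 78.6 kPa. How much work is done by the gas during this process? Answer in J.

5630 J

V₁ = nRT₁/P₁ = 1.53×8.314×409/232 = 22.4 L.
Isothermal: T stays 409 K; PV = const ⇒ V₂ = 66.2 L, P₂ = 78.6 kPa.
W = nRT ln(V₂/V₁) = 1.53×8.314×409×ln(2.95) = 5630 J.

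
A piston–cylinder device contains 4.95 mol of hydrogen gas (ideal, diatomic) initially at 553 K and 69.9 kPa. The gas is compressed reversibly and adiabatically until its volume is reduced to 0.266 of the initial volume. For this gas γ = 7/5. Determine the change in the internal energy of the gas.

V₁ = nRT₁/P₁ = 4.95×8.314×553/69.9 = 326 L.
Adiabatic: TV^(γ−1) = const ⇒ T₂ = 553×(3.76)^0.400 = 939 K; PV^γ = const ⇒ P₂ = 446 kPa.
For an ideal gas ΔU = nCvΔT with Cv = (5/2)R = 20.8 J/(mol·K).
ΔU = 4.95×20.8×(939−553) = 39700 J.

39700 J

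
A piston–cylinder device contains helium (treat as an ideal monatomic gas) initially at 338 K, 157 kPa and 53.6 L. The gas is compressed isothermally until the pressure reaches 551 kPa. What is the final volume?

Isothermal: T stays 338 K; PV = const ⇒ V₂ = 15.3 L, P₂ = 551 kPa.

15.3 L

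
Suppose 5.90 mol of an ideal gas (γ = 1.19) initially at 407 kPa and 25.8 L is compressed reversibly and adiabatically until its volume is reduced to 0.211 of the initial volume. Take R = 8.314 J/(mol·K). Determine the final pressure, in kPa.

2590 kPa

T₁ = P₁V₁/(nR) = 407×25.8/(5.90×8.314) = 214 K.
Adiabatic: TV^(γ−1) = const ⇒ T₂ = 214×(4.74)^0.190 = 288 K; PV^γ = const ⇒ P₂ = 2590 kPa.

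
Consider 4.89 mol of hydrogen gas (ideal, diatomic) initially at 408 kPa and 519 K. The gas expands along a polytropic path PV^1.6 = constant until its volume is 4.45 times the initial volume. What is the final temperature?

212 K

V₁ = nRT₁/P₁ = 4.89×8.314×519/408 = 51.7 L.
Polytropic n=1.6: T₂ = T₁(V₁/V₂)^(n−1) = 519×(0.225)^0.60 = 212 K; P₂ = P₁(V₁/V₂)^n = 37.4 kPa.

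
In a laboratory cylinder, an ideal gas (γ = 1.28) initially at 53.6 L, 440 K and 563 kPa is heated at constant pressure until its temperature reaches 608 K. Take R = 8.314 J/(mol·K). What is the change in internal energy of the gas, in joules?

n = P₁V₁/(RT₁) = 563×53.6/(8.314×440) = 8.25 mol.
Isobaric: P stays 563 kPa; V/T = const ⇒ T₂ = 608 K, V₂ = 74.1 L.
For an ideal gas ΔU = nCvΔT with Cv = R/(γ−1) = 29.7 J/(mol·K).
ΔU = 8.25×29.7×(608−440) = 41200 J.

41200 J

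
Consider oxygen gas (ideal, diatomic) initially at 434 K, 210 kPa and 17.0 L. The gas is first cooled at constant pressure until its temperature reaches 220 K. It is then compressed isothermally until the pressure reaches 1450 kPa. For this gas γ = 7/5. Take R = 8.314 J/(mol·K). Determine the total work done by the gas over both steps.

-5260 J

n = P₁V₁/(RT₁) = 210×17.0/(8.314×434) = 0.989 mol.
Step 1 — Isobaric: P stays 210 kPa; V/T = const ⇒ T₂ = 220 K, V₂ = 8.62 L.
W = PΔV = 210×(8.62−17.0) kPa·L = -1760 J.
ΔU = nCvΔT = 0.989×20.8×(220−434) = -4400 J.
Q = ΔU + W = nCpΔT = -6160 J.
State after step 1: P = 210 kPa, V = 8.62 L, T = 220 K.
Step 2 — Isothermal: T stays 220 K; PV = const ⇒ V₂ = 1.25 L, P₂ = 1450 kPa.
ΔU = 0 (ideal gas, T constant).
W = nRT ln(V₂/V₁) = 0.989×8.314×220×ln(0.145) = -3500 J.
Q = ΔU + W = -3500 J.
Net over both steps: W = -5260 J, Q = -9660 J, ΔU = -4400 J.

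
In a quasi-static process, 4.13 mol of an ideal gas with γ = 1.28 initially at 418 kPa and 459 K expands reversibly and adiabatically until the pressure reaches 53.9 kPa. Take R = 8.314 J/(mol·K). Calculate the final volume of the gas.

V₁ = nRT₁/P₁ = 4.13×8.314×459/418 = 37.7 L.
Adiabatic: T₂/T₁ = (P₂/P₁)^((γ−1)/γ) ⇒ T₂ = 459×(0.129)^0.219 = 293 K; V₂ = 187 L.

187 L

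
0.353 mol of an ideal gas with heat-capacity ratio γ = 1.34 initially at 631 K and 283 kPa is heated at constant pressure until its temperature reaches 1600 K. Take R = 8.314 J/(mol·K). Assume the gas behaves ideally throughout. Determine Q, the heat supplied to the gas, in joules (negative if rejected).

11200 J

V₁ = nRT₁/P₁ = 0.353×8.314×631/283 = 6.54 L.
Isobaric: P stays 283 kPa; V/T = const ⇒ T₂ = 1600 K, V₂ = 16.6 L.
W = PΔV = 283×(16.6−6.54) kPa·L = 2840 J.
ΔU = nCvΔT = 0.353×24.5×(1600−631) = 8360 J.
Q = ΔU + W = nCpΔT = 11200 J.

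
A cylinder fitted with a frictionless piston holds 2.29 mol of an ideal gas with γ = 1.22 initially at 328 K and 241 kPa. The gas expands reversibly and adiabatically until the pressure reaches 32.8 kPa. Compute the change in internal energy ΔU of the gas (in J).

-8570 J

V₁ = nRT₁/P₁ = 2.29×8.314×328/241 = 25.9 L.
Adiabatic: T₂/T₁ = (P₂/P₁)^((γ−1)/γ) ⇒ T₂ = 328×(0.136)^0.180 = 229 K; V₂ = 133 L.
For an ideal gas ΔU = nCvΔT with Cv = R/(γ−1) = 37.8 J/(mol·K).
ΔU = 2.29×37.8×(229−328) = -8570 J.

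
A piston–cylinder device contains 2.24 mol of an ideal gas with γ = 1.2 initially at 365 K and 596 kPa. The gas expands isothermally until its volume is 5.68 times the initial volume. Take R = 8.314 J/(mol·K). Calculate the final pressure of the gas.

V₁ = nRT₁/P₁ = 2.24×8.314×365/596 = 11.4 L.
Isothermal: T stays 365 K; PV = const ⇒ V₂ = 64.8 L, P₂ = 105 kPa.

105 kPa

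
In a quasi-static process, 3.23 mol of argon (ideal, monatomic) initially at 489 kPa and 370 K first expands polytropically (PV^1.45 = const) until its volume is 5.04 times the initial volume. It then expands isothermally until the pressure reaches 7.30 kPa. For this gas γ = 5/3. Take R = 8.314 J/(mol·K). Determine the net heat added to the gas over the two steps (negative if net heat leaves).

12600 J

V₁ = nRT₁/P₁ = 3.23×8.314×370/489 = 20.3 L.
Step 1 — Polytropic n=1.45: T₂ = T₁(V₁/V₂)^(n−1) = 370×(0.198)^0.45 = 179 K; P₂ = P₁(V₁/V₂)^n = 46.9 kPa.
W = (P₁V₁−P₂V₂)/(n−1) = (489×20.3−46.9×102)/0.45 = 11400 J.
ΔU = nCvΔT = 3.23×12.5×(179−370) = -7710 J.
Q = ΔU + W = 3710 J.
State after step 1: P = 46.9 kPa, V = 102 L, T = 179 K.
Step 2 — Isothermal: T stays 179 K; PV = const ⇒ V₂ = 657 L, P₂ = 7.30 kPa.
ΔU = 0 (ideal gas, T constant).
W = nRT ln(V₂/V₁) = 3.23×8.314×179×ln(6.42) = 8920 J.
Q = ΔU + W = 8920 J.
Net over both steps: W = 20300 J, Q = 12600 J, ΔU = -7710 J.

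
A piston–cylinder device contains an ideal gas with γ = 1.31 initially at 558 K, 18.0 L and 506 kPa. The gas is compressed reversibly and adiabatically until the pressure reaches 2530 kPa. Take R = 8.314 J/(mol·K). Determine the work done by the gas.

n = P₁V₁/(RT₁) = 506×18.0/(8.314×558) = 1.96 mol.
Adiabatic: T₂/T₁ = (P₂/P₁)^((γ−1)/γ) ⇒ T₂ = 558×(5.00)^0.237 = 817 K; V₂ = 5.27 L.
ΔU = nCvΔT = 1.96×26.8×(817−558) = 13600 J.
Q = 0 for an adiabatic process, so W = −ΔU = -13600 J.

-13600 J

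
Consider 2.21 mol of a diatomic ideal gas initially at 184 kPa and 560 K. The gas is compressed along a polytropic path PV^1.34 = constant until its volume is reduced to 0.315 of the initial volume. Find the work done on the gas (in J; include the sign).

V₁ = nRT₁/P₁ = 2.21×8.314×560/184 = 55.9 L.
Polytropic n=1.34: T₂ = T₁(V₁/V₂)^(n−1) = 560×(3.17)^0.34 = 829 K; P₂ = P₁(V₁/V₂)^n = 865 kPa.
W = (P₁V₁−P₂V₂)/(n−1) = (184×55.9−865×17.6)/0.34 = -14600 J.
Work done on the gas = −W_by = 14600 J.

14600 J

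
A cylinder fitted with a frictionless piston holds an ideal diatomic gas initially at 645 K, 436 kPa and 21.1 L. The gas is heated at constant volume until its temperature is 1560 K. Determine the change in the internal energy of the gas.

n = P₁V₁/(RT₁) = 436×21.1/(8.314×645) = 1.72 mol.
Isochoric: V stays 21.1 L; P/T = const ⇒ T₂ = 1560 K, P₂ = 1050 kPa.
For an ideal gas ΔU = nCvΔT with Cv = (5/2)R = 20.8 J/(mol·K).
ΔU = 1.72×20.8×(1560−645) = 32600 J.

32600 J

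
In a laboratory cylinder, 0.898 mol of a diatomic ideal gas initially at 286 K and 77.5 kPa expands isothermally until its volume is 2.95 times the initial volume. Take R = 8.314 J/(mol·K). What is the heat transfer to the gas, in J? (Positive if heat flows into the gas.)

2310 J

V₁ = nRT₁/P₁ = 0.898×8.314×286/77.5 = 27.6 L.
Isothermal: T stays 286 K; PV = const ⇒ V₂ = 81.3 L, P₂ = 26.3 kPa.
ΔU = 0 (ideal gas, T constant).
W = nRT ln(V₂/V₁) = 0.898×8.314×286×ln(2.95) = 2310 J.
Q = ΔU + W = 2310 J.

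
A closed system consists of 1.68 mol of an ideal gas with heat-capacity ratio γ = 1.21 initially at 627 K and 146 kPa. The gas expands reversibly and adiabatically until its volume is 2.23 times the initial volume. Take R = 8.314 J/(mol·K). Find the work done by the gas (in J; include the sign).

V₁ = nRT₁/P₁ = 1.68×8.314×627/146 = 60.0 L.
Adiabatic: TV^(γ−1) = const ⇒ T₂ = 627×(0.448)^0.210 = 530 K; PV^γ = const ⇒ P₂ = 55.3 kPa.
ΔU = nCvΔT = 1.68×39.6×(530−627) = -6460 J.
Q = 0 for an adiabatic process, so W = −ΔU = 6460 J.

6460 J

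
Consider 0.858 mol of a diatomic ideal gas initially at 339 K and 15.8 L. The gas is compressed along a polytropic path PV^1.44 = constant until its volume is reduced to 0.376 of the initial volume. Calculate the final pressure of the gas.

P₁ = nRT₁/V₁ = 0.858×8.314×339/15.8 = 153 kPa.
Polytropic n=1.44: T₂ = T₁(V₁/V₂)^(n−1) = 339×(2.66)^0.44 = 521 K; P₂ = P₁(V₁/V₂)^n = 626 kPa.

626 kPa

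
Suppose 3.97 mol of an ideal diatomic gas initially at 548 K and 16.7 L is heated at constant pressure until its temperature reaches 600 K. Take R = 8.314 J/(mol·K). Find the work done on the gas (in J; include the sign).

P₁ = nRT₁/V₁ = 3.97×8.314×548/16.7 = 1080 kPa.
Isobaric: P stays 1080 kPa; V/T = const ⇒ T₂ = 600 K, V₂ = 18.3 L.
W = PΔV = 1080×(18.3−16.7) kPa·L = 1720 J.
Work done on the gas = −W_by = -1720 J.

-1720 J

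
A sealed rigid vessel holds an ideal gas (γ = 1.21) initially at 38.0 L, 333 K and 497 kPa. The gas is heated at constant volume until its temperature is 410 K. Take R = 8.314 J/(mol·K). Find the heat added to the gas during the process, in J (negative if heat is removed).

n = P₁V₁/(RT₁) = 497×38.0/(8.314×333) = 6.82 mol.
Isochoric: V stays 38.0 L; P/T = const ⇒ T₂ = 410 K, P₂ = 612 kPa.
W = 0 (no volume change).
ΔU = nCvΔT = 6.82×39.6×(410−333) = 20800 J.
Q = ΔU = 20800 J.

20800 J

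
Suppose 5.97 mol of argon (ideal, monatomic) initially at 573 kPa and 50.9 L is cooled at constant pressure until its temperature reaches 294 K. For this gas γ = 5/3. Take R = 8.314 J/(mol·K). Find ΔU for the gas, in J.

-21900 J

T₁ = P₁V₁/(nR) = 573×50.9/(5.97×8.314) = 588 K.
Isobaric: P stays 573 kPa; V/T = const ⇒ T₂ = 294 K, V₂ = 25.5 L.
For an ideal gas ΔU = nCvΔT with Cv = (3/2)R = 12.5 J/(mol·K).
ΔU = 5.97×12.5×(294−588) = -21900 J.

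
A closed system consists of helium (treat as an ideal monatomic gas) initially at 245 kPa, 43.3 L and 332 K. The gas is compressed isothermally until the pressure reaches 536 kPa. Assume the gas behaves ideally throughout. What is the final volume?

19.8 L

Isothermal: T stays 332 K; PV = const ⇒ V₂ = 19.8 L, P₂ = 536 kPa.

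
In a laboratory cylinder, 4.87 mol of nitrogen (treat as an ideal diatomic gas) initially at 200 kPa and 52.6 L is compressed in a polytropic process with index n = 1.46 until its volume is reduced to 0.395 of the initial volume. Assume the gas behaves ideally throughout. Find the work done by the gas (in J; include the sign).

-12200 J

T₁ = P₁V₁/(nR) = 200×52.6/(4.87×8.314) = 260 K.
Polytropic n=1.46: T₂ = T₁(V₁/V₂)^(n−1) = 260×(2.53)^0.46 = 398 K; P₂ = P₁(V₁/V₂)^n = 776 kPa.
W = (P₁V₁−P₂V₂)/(n−1) = (200×52.6−776×20.8)/0.46 = -12200 J.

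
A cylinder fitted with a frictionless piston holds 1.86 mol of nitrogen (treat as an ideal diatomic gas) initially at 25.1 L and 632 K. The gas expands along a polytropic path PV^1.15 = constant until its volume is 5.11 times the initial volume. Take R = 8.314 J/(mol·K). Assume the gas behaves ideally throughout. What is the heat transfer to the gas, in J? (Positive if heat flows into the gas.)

8840 J

P₁ = nRT₁/V₁ = 1.86×8.314×632/25.1 = 389 kPa.
Polytropic n=1.15: T₂ = T₁(V₁/V₂)^(n−1) = 632×(0.196)^0.15 = 495 K; P₂ = P₁(V₁/V₂)^n = 59.7 kPa.
W = (P₁V₁−P₂V₂)/(n−1) = (389×25.1−59.7×128)/0.15 = 14100 J.
ΔU = nCvΔT = 1.86×20.8×(495−632) = -5300 J.
Q = ΔU + W = 8840 J.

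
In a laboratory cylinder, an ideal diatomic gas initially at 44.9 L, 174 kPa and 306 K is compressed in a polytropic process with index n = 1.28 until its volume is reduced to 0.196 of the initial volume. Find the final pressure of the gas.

1400 kPa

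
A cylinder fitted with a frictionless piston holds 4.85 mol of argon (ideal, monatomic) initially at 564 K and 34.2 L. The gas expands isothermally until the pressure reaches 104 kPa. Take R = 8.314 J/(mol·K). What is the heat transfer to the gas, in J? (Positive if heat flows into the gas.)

P₁ = nRT₁/V₁ = 4.85×8.314×564/34.2 = 665 kPa.
Isothermal: T stays 564 K; PV = const ⇒ V₂ = 219 L, P₂ = 104 kPa.
ΔU = 0 (ideal gas, T constant).
W = nRT ln(V₂/V₁) = 4.85×8.314×564×ln(6.39) = 42200 J.
Q = ΔU + W = 42200 J.

42200 J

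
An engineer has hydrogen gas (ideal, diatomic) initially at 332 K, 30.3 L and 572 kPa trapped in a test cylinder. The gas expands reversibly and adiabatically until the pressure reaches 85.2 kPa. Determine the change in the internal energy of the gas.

-18200 J

n = P₁V₁/(RT₁) = 572×30.3/(8.314×332) = 6.28 mol.
Adiabatic: T₂/T₁ = (P₂/P₁)^((γ−1)/γ) ⇒ T₂ = 332×(0.149)^0.286 = 193 K; V₂ = 118 L.
For an ideal gas ΔU = nCvΔT with Cv = (5/2)R = 20.8 J/(mol·K).
ΔU = 6.28×20.8×(193−332) = -18200 J.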